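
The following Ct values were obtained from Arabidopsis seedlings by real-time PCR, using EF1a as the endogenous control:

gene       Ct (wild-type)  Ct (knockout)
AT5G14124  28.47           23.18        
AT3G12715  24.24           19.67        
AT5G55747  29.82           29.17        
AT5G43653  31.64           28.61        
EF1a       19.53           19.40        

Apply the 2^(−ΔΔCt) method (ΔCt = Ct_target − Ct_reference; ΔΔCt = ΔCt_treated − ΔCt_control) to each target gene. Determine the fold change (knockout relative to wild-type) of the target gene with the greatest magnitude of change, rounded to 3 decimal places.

35.753

AT5G14124: ΔΔCt = (23.18−19.40) − (28.47−19.53) = 3.78 − 8.94 = -5.16; fold change = 2^5.16 = 35.753
AT3G12715: ΔΔCt = (19.67−19.40) − (24.24−19.53) = 0.27 − 4.71 = -4.44; fold change = 2^4.44 = 21.706
AT5G55747: ΔΔCt = (29.17−19.40) − (29.82−19.53) = 9.77 − 10.29 = -0.52; fold change = 2^0.52 = 1.434
AT5G43653: ΔΔCt = (28.61−19.40) − (31.64−19.53) = 9.21 − 12.11 = -2.90; fold change = 2^2.90 = 7.464
AT5G14124 has the largest |ΔΔCt| = 5.16.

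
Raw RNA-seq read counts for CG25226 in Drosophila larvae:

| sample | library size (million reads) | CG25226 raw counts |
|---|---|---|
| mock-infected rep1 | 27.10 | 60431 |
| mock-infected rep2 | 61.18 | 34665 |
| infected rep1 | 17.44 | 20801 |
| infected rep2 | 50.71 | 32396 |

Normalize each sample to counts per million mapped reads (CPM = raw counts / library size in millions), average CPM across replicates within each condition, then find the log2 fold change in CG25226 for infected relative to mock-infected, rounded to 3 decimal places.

-0.611

CPM(mock-infected rep1) = 60431 / 27.10 = 2229.9262
CPM(mock-infected rep2) = 34665 / 61.18 = 566.6067
CPM(infected rep1) = 20801 / 17.44 = 1192.7179
CPM(infected rep2) = 32396 / 50.71 = 638.8484
mean CPM(mock-infected) = 1398.2665; mean CPM(infected) = 915.7831
Fold change = 915.7831 / 1398.2665 = 0.65494
log2(0.65494) = -0.6106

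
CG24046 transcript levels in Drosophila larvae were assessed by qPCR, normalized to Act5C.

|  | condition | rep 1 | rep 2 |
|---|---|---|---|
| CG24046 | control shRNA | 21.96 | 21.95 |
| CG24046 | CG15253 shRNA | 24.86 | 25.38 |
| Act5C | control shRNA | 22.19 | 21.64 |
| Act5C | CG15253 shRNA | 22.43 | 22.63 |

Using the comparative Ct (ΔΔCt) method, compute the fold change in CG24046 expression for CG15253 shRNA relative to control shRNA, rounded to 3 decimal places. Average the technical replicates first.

0.171

Mean Ct: CG24046 control shRNA 21.955; CG24046 CG15253 shRNA 25.120; Act5C control shRNA 21.915; Act5C CG15253 shRNA 22.530
ΔCt(control shRNA) = 21.955 − 21.915 = 0.040
ΔCt(CG15253 shRNA) = 25.120 − 22.530 = 2.590
ΔΔCt = 2.590 − 0.040 = 2.550
Fold change = 2^(−2.550) = 0.1708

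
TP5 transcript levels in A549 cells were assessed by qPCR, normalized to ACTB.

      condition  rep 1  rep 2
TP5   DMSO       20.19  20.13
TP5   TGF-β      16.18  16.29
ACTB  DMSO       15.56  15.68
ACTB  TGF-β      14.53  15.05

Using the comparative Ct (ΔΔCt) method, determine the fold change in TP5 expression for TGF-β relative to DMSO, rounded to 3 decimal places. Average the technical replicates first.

Mean Ct: TP5 DMSO 20.160; TP5 TGF-β 16.235; ACTB DMSO 15.620; ACTB TGF-β 14.790
ΔCt(DMSO) = 20.160 − 15.620 = 4.540
ΔCt(TGF-β) = 16.235 − 14.790 = 1.445
ΔΔCt = 1.445 − 4.540 = -3.095
Fold change = 2^(−(-3.095)) = 2^3.095 = 8.5445

8.545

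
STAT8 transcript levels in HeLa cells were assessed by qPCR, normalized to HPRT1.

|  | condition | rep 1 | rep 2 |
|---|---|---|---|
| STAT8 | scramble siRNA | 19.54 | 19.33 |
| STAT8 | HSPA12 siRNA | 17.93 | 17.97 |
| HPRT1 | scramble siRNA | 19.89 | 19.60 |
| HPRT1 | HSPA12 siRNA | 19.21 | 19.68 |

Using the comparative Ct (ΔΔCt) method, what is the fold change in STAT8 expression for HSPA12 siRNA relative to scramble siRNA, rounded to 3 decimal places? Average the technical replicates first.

Mean Ct: STAT8 scramble siRNA 19.435; STAT8 HSPA12 siRNA 17.950; HPRT1 scramble siRNA 19.745; HPRT1 HSPA12 siRNA 19.445
ΔCt(scramble siRNA) = 19.435 − 19.745 = -0.310
ΔCt(HSPA12 siRNA) = 17.950 − 19.445 = -1.495
ΔΔCt = -1.495 − (-0.310) = -1.185
Fold change = 2^(−(-1.185)) = 2^1.185 = 2.2736

2.274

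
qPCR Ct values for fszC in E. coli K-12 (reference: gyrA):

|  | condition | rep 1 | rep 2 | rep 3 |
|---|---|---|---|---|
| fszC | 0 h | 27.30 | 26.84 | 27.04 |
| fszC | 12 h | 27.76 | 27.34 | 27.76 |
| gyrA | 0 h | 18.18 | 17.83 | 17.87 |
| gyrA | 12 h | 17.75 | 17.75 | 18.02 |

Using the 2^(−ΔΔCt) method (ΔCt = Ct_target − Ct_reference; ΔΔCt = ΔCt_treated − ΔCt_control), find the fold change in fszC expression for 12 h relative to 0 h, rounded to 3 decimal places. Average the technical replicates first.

Mean Ct: fszC 0 h 27.060; fszC 12 h 27.620; gyrA 0 h 17.960; gyrA 12 h 17.840
ΔCt(0 h) = 27.060 − 17.960 = 9.100
ΔCt(12 h) = 27.620 − 17.840 = 9.780
ΔΔCt = 9.780 − 9.100 = 0.680
Fold change = 2^(−0.680) = 0.6242

0.624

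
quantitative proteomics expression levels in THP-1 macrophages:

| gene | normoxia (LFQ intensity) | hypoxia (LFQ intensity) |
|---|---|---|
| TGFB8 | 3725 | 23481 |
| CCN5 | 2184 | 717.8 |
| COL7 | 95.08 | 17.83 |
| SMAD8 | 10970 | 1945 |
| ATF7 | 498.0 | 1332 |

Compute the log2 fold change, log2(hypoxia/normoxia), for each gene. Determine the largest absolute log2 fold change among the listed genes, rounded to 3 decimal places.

2.656

log2(23481/3725) = 2.656  (TGFB8)
log2(717.8/2184) = -1.605  (CCN5)
log2(17.83/95.08) = -2.415  (COL7)
log2(1945/10970) = -2.496  (SMAD8)
log2(1332/498.0) = 1.419  (ATF7)
The largest magnitude belongs to TGFB8.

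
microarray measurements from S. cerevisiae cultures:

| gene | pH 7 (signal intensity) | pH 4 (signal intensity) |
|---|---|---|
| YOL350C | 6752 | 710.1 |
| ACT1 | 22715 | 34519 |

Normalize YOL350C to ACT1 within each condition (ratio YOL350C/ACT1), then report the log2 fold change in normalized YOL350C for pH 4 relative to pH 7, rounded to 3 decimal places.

-3.853

YOL350C/ACT1 (pH 7) = 6752 / 22715 = 0.29725
YOL350C/ACT1 (pH 4) = 710.1 / 34519 = 0.020571
Fold change = 0.020571 / 0.29725 = 0.0692
log2(0.0692) = -3.8530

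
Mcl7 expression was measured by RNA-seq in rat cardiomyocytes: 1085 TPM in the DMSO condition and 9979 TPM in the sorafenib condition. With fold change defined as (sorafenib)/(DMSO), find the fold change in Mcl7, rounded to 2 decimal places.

Fold change = 9979 / 1085 = 9.197
Mcl7 is upregulated.

9.20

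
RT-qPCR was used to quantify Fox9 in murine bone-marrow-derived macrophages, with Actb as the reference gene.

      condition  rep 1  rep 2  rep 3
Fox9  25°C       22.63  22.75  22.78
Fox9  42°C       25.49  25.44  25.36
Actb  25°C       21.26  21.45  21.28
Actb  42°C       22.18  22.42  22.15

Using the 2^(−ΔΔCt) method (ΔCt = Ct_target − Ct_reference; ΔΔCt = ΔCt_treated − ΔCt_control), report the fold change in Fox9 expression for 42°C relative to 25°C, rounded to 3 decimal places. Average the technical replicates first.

0.289

Mean Ct: Fox9 25°C 22.720; Fox9 42°C 25.430; Actb 25°C 21.330; Actb 42°C 22.250
ΔCt(25°C) = 22.720 − 21.330 = 1.390
ΔCt(42°C) = 25.430 − 22.250 = 3.180
ΔΔCt = 3.180 − 1.390 = 1.790
Fold change = 2^(−1.790) = 0.2892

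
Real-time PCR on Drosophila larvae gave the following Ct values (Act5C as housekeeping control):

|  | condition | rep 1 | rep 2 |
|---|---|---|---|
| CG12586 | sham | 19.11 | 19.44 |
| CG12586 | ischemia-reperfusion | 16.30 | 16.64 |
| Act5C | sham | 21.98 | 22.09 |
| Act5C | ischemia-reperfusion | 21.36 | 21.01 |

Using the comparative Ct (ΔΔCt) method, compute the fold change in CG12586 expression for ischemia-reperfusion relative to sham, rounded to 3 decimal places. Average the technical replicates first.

Mean Ct: CG12586 sham 19.275; CG12586 ischemia-reperfusion 16.470; Act5C sham 22.035; Act5C ischemia-reperfusion 21.185
ΔCt(sham) = 19.275 − 22.035 = -2.760
ΔCt(ischemia-reperfusion) = 16.470 − 21.185 = -4.715
ΔΔCt = -4.715 − (-2.760) = -1.955
Fold change = 2^(−(-1.955)) = 2^1.955 = 3.8772

3.877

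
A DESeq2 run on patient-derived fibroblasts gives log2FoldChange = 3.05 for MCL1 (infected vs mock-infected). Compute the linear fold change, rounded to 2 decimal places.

Fold change = 2^(3.05) = 8.282

8.28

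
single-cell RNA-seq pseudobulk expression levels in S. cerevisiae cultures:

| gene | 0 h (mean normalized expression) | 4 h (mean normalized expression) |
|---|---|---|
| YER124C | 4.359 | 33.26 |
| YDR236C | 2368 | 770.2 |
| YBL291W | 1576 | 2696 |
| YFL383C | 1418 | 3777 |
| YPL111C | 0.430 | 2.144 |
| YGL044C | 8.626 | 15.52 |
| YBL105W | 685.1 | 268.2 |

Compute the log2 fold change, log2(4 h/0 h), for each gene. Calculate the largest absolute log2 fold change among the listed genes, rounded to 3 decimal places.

log2(33.26/4.359) = 2.932  (YER124C)
log2(770.2/2368) = -1.620  (YDR236C)
log2(2696/1576) = 0.775  (YBL291W)
log2(3777/1418) = 1.413  (YFL383C)
log2(2.144/0.430) = 2.318  (YPL111C)
log2(15.52/8.626) = 0.847  (YGL044C)
log2(268.2/685.1) = -1.353  (YBL105W)
The largest magnitude belongs to YER124C.

2.932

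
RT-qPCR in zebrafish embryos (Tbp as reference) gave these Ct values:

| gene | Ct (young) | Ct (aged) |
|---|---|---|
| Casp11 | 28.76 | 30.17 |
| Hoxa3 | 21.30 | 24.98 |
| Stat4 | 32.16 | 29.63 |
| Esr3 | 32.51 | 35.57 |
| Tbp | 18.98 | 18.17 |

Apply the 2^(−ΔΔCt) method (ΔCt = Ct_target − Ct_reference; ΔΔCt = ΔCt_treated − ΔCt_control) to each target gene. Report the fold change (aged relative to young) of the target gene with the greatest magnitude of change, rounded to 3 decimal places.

Casp11: ΔΔCt = (30.17−18.17) − (28.76−18.98) = 12.00 − 9.78 = 2.22; fold change = 2^-2.22 = 0.215
Hoxa3: ΔΔCt = (24.98−18.17) − (21.30−18.98) = 6.81 − 2.32 = 4.49; fold change = 2^-4.49 = 0.045
Stat4: ΔΔCt = (29.63−18.17) − (32.16−18.98) = 11.46 − 13.18 = -1.72; fold change = 2^1.72 = 3.294
Esr3: ΔΔCt = (35.57−18.17) − (32.51−18.98) = 17.40 − 13.53 = 3.87; fold change = 2^-3.87 = 0.068
Hoxa3 has the largest |ΔΔCt| = 4.49.

0.045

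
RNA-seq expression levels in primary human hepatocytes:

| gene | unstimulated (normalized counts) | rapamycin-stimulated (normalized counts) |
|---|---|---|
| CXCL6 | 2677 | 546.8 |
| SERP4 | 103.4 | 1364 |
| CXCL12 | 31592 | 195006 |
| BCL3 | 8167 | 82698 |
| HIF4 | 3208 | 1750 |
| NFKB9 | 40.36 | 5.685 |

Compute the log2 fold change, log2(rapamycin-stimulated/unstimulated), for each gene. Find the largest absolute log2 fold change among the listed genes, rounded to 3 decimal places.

log2(546.8/2677) = -2.292  (CXCL6)
log2(1364/103.4) = 3.722  (SERP4)
log2(195006/31592) = 2.626  (CXCL12)
log2(82698/8167) = 3.340  (BCL3)
log2(1750/3208) = -0.874  (HIF4)
log2(5.685/40.36) = -2.828  (NFKB9)
The largest magnitude belongs to SERP4.

3.722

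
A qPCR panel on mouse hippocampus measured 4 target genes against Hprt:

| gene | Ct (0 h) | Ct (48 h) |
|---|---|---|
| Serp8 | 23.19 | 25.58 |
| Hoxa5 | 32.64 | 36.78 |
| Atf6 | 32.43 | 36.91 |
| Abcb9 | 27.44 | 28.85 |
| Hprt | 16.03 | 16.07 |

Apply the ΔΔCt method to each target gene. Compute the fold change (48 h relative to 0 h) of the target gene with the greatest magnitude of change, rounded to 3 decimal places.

Serp8: ΔΔCt = (25.58−16.07) − (23.19−16.03) = 9.51 − 7.16 = 2.35; fold change = 2^-2.35 = 0.196
Hoxa5: ΔΔCt = (36.78−16.07) − (32.64−16.03) = 20.71 − 16.61 = 4.10; fold change = 2^-4.10 = 0.058
Atf6: ΔΔCt = (36.91−16.07) − (32.43−16.03) = 20.84 − 16.40 = 4.44; fold change = 2^-4.44 = 0.046
Abcb9: ΔΔCt = (28.85−16.07) − (27.44−16.03) = 12.78 − 11.41 = 1.37; fold change = 2^-1.37 = 0.387
Atf6 has the largest |ΔΔCt| = 4.44.

0.046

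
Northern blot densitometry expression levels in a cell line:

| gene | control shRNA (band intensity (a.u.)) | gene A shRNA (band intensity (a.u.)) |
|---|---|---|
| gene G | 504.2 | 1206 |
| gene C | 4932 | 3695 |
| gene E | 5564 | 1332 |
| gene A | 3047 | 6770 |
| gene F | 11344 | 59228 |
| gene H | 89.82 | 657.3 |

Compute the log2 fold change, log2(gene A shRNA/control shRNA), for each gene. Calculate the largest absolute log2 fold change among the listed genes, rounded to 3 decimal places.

log2(1206/504.2) = 1.258  (gene G)
log2(3695/4932) = -0.417  (gene C)
log2(1332/5564) = -2.063  (gene E)
log2(6770/3047) = 1.152  (gene A)
log2(59228/11344) = 2.384  (gene F)
log2(657.3/89.82) = 2.871  (gene H)
The largest magnitude belongs to gene H.

2.871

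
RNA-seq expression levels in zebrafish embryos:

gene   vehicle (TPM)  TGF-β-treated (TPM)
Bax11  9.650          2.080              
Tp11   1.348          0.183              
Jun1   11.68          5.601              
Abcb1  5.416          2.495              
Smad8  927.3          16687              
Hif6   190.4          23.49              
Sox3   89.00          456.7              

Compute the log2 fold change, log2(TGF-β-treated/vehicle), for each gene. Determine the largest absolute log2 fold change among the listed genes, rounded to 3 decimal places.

log2(2.080/9.650) = -2.214  (Bax11)
log2(0.183/1.348) = -2.881  (Tp11)
log2(5.601/11.68) = -1.060  (Jun1)
log2(2.495/5.416) = -1.118  (Abcb1)
log2(16687/927.3) = 4.170  (Smad8)
log2(23.49/190.4) = -3.019  (Hif6)
log2(456.7/89.00) = 2.359  (Sox3)
The largest magnitude belongs to Smad8.

4.170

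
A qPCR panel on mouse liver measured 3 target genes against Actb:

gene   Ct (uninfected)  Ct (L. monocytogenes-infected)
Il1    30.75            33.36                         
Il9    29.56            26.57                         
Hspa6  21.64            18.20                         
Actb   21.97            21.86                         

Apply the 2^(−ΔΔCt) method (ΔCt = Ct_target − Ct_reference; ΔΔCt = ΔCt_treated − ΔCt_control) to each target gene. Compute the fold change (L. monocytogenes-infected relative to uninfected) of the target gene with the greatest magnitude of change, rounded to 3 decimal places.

Il1: ΔΔCt = (33.36−21.86) − (30.75−21.97) = 11.50 − 8.78 = 2.72; fold change = 2^-2.72 = 0.152
Il9: ΔΔCt = (26.57−21.86) − (29.56−21.97) = 4.71 − 7.59 = -2.88; fold change = 2^2.88 = 7.362
Hspa6: ΔΔCt = (18.20−21.86) − (21.64−21.97) = -3.66 − (-0.33) = -3.33; fold change = 2^3.33 = 10.056
Hspa6 has the largest |ΔΔCt| = 3.33.

10.056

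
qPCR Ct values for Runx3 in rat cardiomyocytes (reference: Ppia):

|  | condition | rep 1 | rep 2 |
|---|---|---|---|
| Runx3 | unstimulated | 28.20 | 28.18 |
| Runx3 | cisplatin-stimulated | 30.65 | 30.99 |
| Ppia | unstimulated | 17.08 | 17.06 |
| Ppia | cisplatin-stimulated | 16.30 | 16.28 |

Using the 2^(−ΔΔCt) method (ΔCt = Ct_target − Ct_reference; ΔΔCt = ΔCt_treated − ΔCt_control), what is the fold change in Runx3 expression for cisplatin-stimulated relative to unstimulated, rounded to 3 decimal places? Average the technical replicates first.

Mean Ct: Runx3 unstimulated 28.190; Runx3 cisplatin-stimulated 30.820; Ppia unstimulated 17.070; Ppia cisplatin-stimulated 16.290
ΔCt(unstimulated) = 28.190 − 17.070 = 11.120
ΔCt(cisplatin-stimulated) = 30.820 − 16.290 = 14.530
ΔΔCt = 14.530 − 11.120 = 3.410
Fold change = 2^(−3.410) = 0.0941

0.094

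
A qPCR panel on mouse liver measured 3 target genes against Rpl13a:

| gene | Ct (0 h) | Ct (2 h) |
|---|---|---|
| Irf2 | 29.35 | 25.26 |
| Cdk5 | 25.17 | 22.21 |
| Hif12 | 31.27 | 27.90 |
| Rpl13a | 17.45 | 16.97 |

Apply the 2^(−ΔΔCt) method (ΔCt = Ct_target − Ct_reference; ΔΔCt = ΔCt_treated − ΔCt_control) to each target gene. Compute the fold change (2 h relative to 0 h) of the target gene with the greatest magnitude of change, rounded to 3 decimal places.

Irf2: ΔΔCt = (25.26−16.97) − (29.35−17.45) = 8.29 − 11.90 = -3.61; fold change = 2^3.61 = 12.210
Cdk5: ΔΔCt = (22.21−16.97) − (25.17−17.45) = 5.24 − 7.72 = -2.48; fold change = 2^2.48 = 5.579
Hif12: ΔΔCt = (27.90−16.97) − (31.27−17.45) = 10.93 − 13.82 = -2.89; fold change = 2^2.89 = 7.413
Irf2 has the largest |ΔΔCt| = 3.61.

12.210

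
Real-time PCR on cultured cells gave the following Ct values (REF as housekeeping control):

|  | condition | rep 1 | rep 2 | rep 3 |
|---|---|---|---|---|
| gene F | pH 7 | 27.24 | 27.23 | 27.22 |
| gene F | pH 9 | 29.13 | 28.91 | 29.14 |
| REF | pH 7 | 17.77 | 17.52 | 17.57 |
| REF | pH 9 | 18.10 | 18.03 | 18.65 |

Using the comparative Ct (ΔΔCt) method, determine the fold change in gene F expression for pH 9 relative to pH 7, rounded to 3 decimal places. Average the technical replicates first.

Mean Ct: gene F pH 7 27.230; gene F pH 9 29.060; REF pH 7 17.620; REF pH 9 18.260
ΔCt(pH 7) = 27.230 − 17.620 = 9.610
ΔCt(pH 9) = 29.060 − 18.260 = 10.800
ΔΔCt = 10.800 − 9.610 = 1.190
Fold change = 2^(−1.190) = 0.4383

0.438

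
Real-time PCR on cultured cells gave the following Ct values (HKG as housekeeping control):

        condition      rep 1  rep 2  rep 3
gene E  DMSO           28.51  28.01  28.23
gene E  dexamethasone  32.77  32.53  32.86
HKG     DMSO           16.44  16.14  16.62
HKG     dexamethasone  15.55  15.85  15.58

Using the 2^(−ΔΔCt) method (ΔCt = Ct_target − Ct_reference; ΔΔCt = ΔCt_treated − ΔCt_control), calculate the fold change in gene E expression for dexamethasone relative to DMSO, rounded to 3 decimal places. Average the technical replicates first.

0.027

Mean Ct: gene E DMSO 28.250; gene E dexamethasone 32.720; HKG DMSO 16.400; HKG dexamethasone 15.660
ΔCt(DMSO) = 28.250 − 16.400 = 11.850
ΔCt(dexamethasone) = 32.720 − 15.660 = 17.060
ΔΔCt = 17.060 − 11.850 = 5.210
Fold change = 2^(−5.210) = 0.0270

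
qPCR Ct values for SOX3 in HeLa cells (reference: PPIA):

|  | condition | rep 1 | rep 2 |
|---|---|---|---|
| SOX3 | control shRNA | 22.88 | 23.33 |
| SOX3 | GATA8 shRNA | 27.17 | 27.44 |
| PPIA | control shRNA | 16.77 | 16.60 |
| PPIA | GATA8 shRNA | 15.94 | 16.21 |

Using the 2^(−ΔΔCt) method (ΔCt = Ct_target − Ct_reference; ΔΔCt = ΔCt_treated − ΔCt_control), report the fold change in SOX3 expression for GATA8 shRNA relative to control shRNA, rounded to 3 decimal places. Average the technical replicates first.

0.036

Mean Ct: SOX3 control shRNA 23.105; SOX3 GATA8 shRNA 27.305; PPIA control shRNA 16.685; PPIA GATA8 shRNA 16.075
ΔCt(control shRNA) = 23.105 − 16.685 = 6.420
ΔCt(GATA8 shRNA) = 27.305 − 16.075 = 11.230
ΔΔCt = 11.230 − 6.420 = 4.810
Fold change = 2^(−4.810) = 0.0356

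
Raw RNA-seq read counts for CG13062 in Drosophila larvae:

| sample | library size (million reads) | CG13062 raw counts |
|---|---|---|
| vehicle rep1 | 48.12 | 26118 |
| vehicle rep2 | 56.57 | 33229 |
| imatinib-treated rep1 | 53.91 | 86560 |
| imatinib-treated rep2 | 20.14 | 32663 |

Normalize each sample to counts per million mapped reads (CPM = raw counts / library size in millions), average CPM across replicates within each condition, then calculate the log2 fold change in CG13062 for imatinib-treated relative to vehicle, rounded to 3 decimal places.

1.514

CPM(vehicle rep1) = 26118 / 48.12 = 542.7681
CPM(vehicle rep2) = 33229 / 56.57 = 587.3961
CPM(imatinib-treated rep1) = 86560 / 53.91 = 1605.6390
CPM(imatinib-treated rep2) = 32663 / 20.14 = 1621.7974
mean CPM(vehicle) = 565.0821; mean CPM(imatinib-treated) = 1613.7182
Fold change = 1613.7182 / 565.0821 = 2.85572
log2(2.85572) = 1.5139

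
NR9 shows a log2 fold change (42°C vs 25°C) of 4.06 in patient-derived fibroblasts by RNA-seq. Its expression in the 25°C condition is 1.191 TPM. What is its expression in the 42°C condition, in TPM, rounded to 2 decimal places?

19.87

Fold change = 2^(4.06) = 16.6795
42°C expression = 1.191 × 16.6795 = 19.87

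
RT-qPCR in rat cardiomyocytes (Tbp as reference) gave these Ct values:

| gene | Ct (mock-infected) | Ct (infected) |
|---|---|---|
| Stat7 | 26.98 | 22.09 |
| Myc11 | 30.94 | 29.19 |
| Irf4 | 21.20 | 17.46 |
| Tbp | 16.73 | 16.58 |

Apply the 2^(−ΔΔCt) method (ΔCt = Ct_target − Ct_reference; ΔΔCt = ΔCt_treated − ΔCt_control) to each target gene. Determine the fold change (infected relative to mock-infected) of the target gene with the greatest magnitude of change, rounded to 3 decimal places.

26.723

Stat7: ΔΔCt = (22.09−16.58) − (26.98−16.73) = 5.51 − 10.25 = -4.74; fold change = 2^4.74 = 26.723
Myc11: ΔΔCt = (29.19−16.58) − (30.94−16.73) = 12.61 − 14.21 = -1.60; fold change = 2^1.60 = 3.031
Irf4: ΔΔCt = (17.46−16.58) − (21.20−16.73) = 0.88 − 4.47 = -3.59; fold change = 2^3.59 = 12.042
Stat7 has the largest |ΔΔCt| = 4.74.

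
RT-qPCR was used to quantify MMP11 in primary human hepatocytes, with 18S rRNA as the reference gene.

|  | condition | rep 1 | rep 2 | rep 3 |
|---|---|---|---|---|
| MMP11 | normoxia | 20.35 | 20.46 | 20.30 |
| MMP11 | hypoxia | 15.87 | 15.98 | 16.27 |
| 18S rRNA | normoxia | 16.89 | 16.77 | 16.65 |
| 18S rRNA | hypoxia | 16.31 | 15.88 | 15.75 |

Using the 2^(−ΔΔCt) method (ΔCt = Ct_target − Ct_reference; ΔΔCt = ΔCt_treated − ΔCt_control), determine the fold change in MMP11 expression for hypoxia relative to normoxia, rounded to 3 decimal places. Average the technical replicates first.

Mean Ct: MMP11 normoxia 20.370; MMP11 hypoxia 16.040; 18S rRNA normoxia 16.770; 18S rRNA hypoxia 15.980
ΔCt(normoxia) = 20.370 − 16.770 = 3.600
ΔCt(hypoxia) = 16.040 − 15.980 = 0.060
ΔΔCt = 0.060 − 3.600 = -3.540
Fold change = 2^(−(-3.540)) = 2^3.540 = 11.6318

11.632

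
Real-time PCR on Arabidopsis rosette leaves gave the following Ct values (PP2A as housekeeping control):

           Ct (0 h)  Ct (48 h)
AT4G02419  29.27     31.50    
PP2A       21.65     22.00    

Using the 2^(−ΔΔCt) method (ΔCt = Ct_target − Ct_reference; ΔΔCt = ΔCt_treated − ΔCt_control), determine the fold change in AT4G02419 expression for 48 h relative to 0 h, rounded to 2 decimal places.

ΔCt(0 h) = 29.270 − 21.650 = 7.620
ΔCt(48 h) = 31.500 − 22.000 = 9.500
ΔΔCt = 9.500 − 7.620 = 1.880
Fold change = 2^(−1.880) = 0.272

0.27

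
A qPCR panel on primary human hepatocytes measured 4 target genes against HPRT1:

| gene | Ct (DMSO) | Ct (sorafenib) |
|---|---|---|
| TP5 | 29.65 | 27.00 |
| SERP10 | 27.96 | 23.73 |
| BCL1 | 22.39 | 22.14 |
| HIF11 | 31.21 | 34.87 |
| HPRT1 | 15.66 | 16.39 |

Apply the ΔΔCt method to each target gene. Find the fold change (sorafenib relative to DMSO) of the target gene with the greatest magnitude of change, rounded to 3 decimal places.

TP5: ΔΔCt = (27.00−16.39) − (29.65−15.66) = 10.61 − 13.99 = -3.38; fold change = 2^3.38 = 10.411
SERP10: ΔΔCt = (23.73−16.39) − (27.96−15.66) = 7.34 − 12.30 = -4.96; fold change = 2^4.96 = 31.125
BCL1: ΔΔCt = (22.14−16.39) − (22.39−15.66) = 5.75 − 6.73 = -0.98; fold change = 2^0.98 = 1.972
HIF11: ΔΔCt = (34.87−16.39) − (31.21−15.66) = 18.48 − 15.55 = 2.93; fold change = 2^-2.93 = 0.131
SERP10 has the largest |ΔΔCt| = 4.96.

31.125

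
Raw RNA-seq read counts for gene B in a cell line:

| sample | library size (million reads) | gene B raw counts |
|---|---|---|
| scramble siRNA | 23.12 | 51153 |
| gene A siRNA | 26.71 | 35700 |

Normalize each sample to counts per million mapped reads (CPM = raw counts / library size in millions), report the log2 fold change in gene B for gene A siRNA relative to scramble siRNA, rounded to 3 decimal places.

-0.727

CPM(scramble siRNA) = 51153 / 23.12 = 2212.5000
CPM(gene A siRNA) = 35700 / 26.71 = 1336.5781
Fold change = 1336.5781 / 2212.5000 = 0.60410
log2(0.60410) = -0.7271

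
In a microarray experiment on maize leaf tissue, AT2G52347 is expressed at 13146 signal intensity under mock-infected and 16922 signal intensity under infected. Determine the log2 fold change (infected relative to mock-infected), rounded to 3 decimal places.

0.364

Fold change = 16922 / 13146 = 1.2872
log2(1.2872) = 0.3643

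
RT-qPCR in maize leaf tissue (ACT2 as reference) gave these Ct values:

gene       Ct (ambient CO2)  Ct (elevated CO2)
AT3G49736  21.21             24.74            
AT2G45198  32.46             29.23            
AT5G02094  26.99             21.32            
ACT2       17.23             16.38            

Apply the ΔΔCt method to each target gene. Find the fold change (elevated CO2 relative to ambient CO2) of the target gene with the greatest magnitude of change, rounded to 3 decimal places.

28.246

AT3G49736: ΔΔCt = (24.74−16.38) − (21.21−17.23) = 8.36 − 3.98 = 4.38; fold change = 2^-4.38 = 0.048
AT2G45198: ΔΔCt = (29.23−16.38) − (32.46−17.23) = 12.85 − 15.23 = -2.38; fold change = 2^2.38 = 5.205
AT5G02094: ΔΔCt = (21.32−16.38) − (26.99−17.23) = 4.94 − 9.76 = -4.82; fold change = 2^4.82 = 28.246
AT5G02094 has the largest |ΔΔCt| = 4.82.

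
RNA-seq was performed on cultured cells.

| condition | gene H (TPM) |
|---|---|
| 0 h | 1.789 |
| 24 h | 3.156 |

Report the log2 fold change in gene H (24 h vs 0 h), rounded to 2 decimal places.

0.82

Fold change = 3.156 / 1.789 = 1.7641
log2(1.7641) = 0.819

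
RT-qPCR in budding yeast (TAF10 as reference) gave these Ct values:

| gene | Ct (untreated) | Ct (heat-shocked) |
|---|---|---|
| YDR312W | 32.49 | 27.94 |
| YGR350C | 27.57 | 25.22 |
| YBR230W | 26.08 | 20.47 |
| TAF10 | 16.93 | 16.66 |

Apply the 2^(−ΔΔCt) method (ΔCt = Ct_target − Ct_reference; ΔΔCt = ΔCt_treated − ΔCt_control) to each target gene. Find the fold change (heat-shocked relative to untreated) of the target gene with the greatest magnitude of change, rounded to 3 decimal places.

40.504

YDR312W: ΔΔCt = (27.94−16.66) − (32.49−16.93) = 11.28 − 15.56 = -4.28; fold change = 2^4.28 = 19.427
YGR350C: ΔΔCt = (25.22−16.66) − (27.57−16.93) = 8.56 − 10.64 = -2.08; fold change = 2^2.08 = 4.228
YBR230W: ΔΔCt = (20.47−16.66) − (26.08−16.93) = 3.81 − 9.15 = -5.34; fold change = 2^5.34 = 40.504
YBR230W has the largest |ΔΔCt| = 5.34.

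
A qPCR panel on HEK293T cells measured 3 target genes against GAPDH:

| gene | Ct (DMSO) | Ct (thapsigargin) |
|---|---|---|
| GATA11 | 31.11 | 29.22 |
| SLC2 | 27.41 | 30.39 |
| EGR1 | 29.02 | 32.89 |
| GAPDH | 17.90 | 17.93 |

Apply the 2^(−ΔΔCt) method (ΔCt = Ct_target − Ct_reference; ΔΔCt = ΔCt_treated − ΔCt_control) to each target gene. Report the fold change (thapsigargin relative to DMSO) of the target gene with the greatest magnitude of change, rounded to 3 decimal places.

GATA11: ΔΔCt = (29.22−17.93) − (31.11−17.90) = 11.29 − 13.21 = -1.92; fold change = 2^1.92 = 3.784
SLC2: ΔΔCt = (30.39−17.93) − (27.41−17.90) = 12.46 − 9.51 = 2.95; fold change = 2^-2.95 = 0.129
EGR1: ΔΔCt = (32.89−17.93) − (29.02−17.90) = 14.96 − 11.12 = 3.84; fold change = 2^-3.84 = 0.070
EGR1 has the largest |ΔΔCt| = 3.84.

0.070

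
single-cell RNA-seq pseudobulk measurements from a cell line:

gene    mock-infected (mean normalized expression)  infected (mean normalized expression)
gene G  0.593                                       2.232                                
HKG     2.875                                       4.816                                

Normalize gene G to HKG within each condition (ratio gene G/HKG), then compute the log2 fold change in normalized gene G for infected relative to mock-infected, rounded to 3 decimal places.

1.168

gene G/HKG (mock-infected) = 0.593 / 2.875 = 0.20626
gene G/HKG (infected) = 2.232 / 4.816 = 0.46346
Fold change = 0.46346 / 0.20626 = 2.2469
log2(2.2469) = 1.1680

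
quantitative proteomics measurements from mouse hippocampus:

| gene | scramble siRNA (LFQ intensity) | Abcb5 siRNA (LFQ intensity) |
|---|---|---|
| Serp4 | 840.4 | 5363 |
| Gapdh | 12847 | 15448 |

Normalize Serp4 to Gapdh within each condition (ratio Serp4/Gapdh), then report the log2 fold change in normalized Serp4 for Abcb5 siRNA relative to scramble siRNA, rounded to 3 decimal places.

Serp4/Gapdh (scramble siRNA) = 840.4 / 12847 = 0.065416
Serp4/Gapdh (Abcb5 siRNA) = 5363 / 15448 = 0.34716
Fold change = 0.34716 / 0.065416 = 5.3070
log2(5.3070) = 2.4079

2.408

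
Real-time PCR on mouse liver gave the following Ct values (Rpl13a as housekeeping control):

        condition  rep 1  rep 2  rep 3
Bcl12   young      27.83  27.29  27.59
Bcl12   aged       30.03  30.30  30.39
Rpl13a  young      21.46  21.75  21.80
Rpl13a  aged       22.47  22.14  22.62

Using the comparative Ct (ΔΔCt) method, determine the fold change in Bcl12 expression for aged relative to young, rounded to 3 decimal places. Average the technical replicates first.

0.262

Mean Ct: Bcl12 young 27.570; Bcl12 aged 30.240; Rpl13a young 21.670; Rpl13a aged 22.410
ΔCt(young) = 27.570 − 21.670 = 5.900
ΔCt(aged) = 30.240 − 22.410 = 7.830
ΔΔCt = 7.830 − 5.900 = 1.930
Fold change = 2^(−1.930) = 0.2624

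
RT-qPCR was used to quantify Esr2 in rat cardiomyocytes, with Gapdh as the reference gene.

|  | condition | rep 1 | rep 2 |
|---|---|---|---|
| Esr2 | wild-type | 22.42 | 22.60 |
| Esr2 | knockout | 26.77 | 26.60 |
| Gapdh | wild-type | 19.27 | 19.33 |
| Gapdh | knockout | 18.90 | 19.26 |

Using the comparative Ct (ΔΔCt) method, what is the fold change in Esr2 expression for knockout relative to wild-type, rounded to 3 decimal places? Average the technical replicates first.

Mean Ct: Esr2 wild-type 22.510; Esr2 knockout 26.685; Gapdh wild-type 19.300; Gapdh knockout 19.080
ΔCt(wild-type) = 22.510 − 19.300 = 3.210
ΔCt(knockout) = 26.685 − 19.080 = 7.605
ΔΔCt = 7.605 − 3.210 = 4.395
Fold change = 2^(−4.395) = 0.0475

0.048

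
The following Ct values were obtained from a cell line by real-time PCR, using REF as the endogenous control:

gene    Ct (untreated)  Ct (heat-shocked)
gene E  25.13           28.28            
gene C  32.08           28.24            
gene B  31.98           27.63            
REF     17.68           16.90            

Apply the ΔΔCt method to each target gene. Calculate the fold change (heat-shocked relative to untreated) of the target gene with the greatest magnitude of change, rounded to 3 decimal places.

0.066

gene E: ΔΔCt = (28.28−16.90) − (25.13−17.68) = 11.38 − 7.45 = 3.93; fold change = 2^-3.93 = 0.066
gene C: ΔΔCt = (28.24−16.90) − (32.08−17.68) = 11.34 − 14.40 = -3.06; fold change = 2^3.06 = 8.340
gene B: ΔΔCt = (27.63−16.90) − (31.98−17.68) = 10.73 − 14.30 = -3.57; fold change = 2^3.57 = 11.876
gene E has the largest |ΔΔCt| = 3.93.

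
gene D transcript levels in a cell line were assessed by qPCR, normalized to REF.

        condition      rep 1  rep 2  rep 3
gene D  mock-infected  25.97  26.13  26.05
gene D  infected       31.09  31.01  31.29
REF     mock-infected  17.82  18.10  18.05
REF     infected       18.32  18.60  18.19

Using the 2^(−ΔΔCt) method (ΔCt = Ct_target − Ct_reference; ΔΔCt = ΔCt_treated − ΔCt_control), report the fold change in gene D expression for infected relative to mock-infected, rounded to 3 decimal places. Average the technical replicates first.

Mean Ct: gene D mock-infected 26.050; gene D infected 31.130; REF mock-infected 17.990; REF infected 18.370
ΔCt(mock-infected) = 26.050 − 17.990 = 8.060
ΔCt(infected) = 31.130 − 18.370 = 12.760
ΔΔCt = 12.760 − 8.060 = 4.700
Fold change = 2^(−4.700) = 0.0385

0.038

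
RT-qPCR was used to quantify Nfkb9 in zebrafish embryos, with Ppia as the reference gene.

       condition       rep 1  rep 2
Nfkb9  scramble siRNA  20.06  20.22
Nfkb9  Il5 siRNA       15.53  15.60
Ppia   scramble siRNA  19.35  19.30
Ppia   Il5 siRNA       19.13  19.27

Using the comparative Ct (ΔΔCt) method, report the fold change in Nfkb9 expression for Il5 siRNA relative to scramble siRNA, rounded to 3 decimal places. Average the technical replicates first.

21.857

Mean Ct: Nfkb9 scramble siRNA 20.140; Nfkb9 Il5 siRNA 15.565; Ppia scramble siRNA 19.325; Ppia Il5 siRNA 19.200
ΔCt(scramble siRNA) = 20.140 − 19.325 = 0.815
ΔCt(Il5 siRNA) = 15.565 − 19.200 = -3.635
ΔΔCt = -3.635 − 0.815 = -4.450
Fold change = 2^(−(-4.450)) = 2^4.450 = 21.8566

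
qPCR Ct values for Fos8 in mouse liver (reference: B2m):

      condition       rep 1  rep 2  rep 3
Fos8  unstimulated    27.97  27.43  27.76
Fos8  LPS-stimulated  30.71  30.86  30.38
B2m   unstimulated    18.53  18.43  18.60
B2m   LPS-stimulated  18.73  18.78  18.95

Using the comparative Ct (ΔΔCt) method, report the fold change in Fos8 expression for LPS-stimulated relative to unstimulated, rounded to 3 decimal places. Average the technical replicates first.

0.162

Mean Ct: Fos8 unstimulated 27.720; Fos8 LPS-stimulated 30.650; B2m unstimulated 18.520; B2m LPS-stimulated 18.820
ΔCt(unstimulated) = 27.720 − 18.520 = 9.200
ΔCt(LPS-stimulated) = 30.650 − 18.820 = 11.830
ΔΔCt = 11.830 − 9.200 = 2.630
Fold change = 2^(−2.630) = 0.1615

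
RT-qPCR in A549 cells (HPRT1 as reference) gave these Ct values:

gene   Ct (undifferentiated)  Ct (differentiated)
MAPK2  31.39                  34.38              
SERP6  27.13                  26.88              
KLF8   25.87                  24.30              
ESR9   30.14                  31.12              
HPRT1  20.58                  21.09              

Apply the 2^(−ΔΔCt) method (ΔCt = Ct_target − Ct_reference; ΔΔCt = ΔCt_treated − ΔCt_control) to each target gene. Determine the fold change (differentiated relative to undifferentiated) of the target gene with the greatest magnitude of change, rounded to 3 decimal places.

MAPK2: ΔΔCt = (34.38−21.09) − (31.39−20.58) = 13.29 − 10.81 = 2.48; fold change = 2^-2.48 = 0.179
SERP6: ΔΔCt = (26.88−21.09) − (27.13−20.58) = 5.79 − 6.55 = -0.76; fold change = 2^0.76 = 1.693
KLF8: ΔΔCt = (24.30−21.09) − (25.87−20.58) = 3.21 − 5.29 = -2.08; fold change = 2^2.08 = 4.228
ESR9: ΔΔCt = (31.12−21.09) − (30.14−20.58) = 10.03 − 9.56 = 0.47; fold change = 2^-0.47 = 0.722
MAPK2 has the largest |ΔΔCt| = 2.48.

0.179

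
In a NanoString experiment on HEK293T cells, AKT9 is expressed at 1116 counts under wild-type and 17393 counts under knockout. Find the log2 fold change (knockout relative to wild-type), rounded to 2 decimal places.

3.96

Fold change = 17393 / 1116 = 15.5851
log2(15.5851) = 3.962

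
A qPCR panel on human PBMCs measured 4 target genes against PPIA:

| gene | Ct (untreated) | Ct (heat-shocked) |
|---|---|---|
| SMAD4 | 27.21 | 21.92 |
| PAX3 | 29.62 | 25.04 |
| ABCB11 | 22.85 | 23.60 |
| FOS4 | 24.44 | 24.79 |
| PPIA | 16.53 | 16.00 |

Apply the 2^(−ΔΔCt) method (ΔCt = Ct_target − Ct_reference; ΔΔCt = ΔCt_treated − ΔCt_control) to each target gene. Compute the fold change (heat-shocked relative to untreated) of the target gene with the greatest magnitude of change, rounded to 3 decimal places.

27.096

SMAD4: ΔΔCt = (21.92−16.00) − (27.21−16.53) = 5.92 − 10.68 = -4.76; fold change = 2^4.76 = 27.096
PAX3: ΔΔCt = (25.04−16.00) − (29.62−16.53) = 9.04 − 13.09 = -4.05; fold change = 2^4.05 = 16.564
ABCB11: ΔΔCt = (23.60−16.00) − (22.85−16.53) = 7.60 − 6.32 = 1.28; fold change = 2^-1.28 = 0.412
FOS4: ΔΔCt = (24.79−16.00) − (24.44−16.53) = 8.79 − 7.91 = 0.88; fold change = 2^-0.88 = 0.543
SMAD4 has the largest |ΔΔCt| = 4.76.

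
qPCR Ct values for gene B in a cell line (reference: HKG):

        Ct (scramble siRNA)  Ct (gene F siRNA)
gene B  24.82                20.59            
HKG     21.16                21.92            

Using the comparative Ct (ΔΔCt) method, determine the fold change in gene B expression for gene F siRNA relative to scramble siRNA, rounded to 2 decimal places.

ΔCt(scramble siRNA) = 24.820 − 21.160 = 3.660
ΔCt(gene F siRNA) = 20.590 − 21.920 = -1.330
ΔΔCt = -1.330 − 3.660 = -4.990
Fold change = 2^(−(-4.990)) = 2^4.990 = 31.779

31.78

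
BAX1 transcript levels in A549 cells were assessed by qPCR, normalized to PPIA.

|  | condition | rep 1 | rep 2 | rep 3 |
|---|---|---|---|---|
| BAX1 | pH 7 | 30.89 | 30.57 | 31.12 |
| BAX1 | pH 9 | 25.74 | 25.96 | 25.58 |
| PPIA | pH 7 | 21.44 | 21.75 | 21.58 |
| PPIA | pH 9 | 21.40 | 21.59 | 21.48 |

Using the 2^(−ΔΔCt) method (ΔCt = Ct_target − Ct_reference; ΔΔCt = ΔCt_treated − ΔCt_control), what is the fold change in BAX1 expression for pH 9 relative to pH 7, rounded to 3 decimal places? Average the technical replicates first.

32.000

Mean Ct: BAX1 pH 7 30.860; BAX1 pH 9 25.760; PPIA pH 7 21.590; PPIA pH 9 21.490
ΔCt(pH 7) = 30.860 − 21.590 = 9.270
ΔCt(pH 9) = 25.760 − 21.490 = 4.270
ΔΔCt = 4.270 − 9.270 = -5.000
Fold change = 2^(−(-5.000)) = 2^5.000 = 32.0000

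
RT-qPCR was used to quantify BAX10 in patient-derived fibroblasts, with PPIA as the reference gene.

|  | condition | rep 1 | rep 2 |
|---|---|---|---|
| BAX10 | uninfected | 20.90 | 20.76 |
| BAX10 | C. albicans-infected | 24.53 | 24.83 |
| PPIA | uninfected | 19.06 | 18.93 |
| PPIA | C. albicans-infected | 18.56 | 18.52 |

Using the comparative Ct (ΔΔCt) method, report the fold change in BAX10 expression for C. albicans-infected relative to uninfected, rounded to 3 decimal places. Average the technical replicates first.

Mean Ct: BAX10 uninfected 20.830; BAX10 C. albicans-infected 24.680; PPIA uninfected 18.995; PPIA C. albicans-infected 18.540
ΔCt(uninfected) = 20.830 − 18.995 = 1.835
ΔCt(C. albicans-infected) = 24.680 − 18.540 = 6.140
ΔΔCt = 6.140 − 1.835 = 4.305
Fold change = 2^(−4.305) = 0.0506

0.051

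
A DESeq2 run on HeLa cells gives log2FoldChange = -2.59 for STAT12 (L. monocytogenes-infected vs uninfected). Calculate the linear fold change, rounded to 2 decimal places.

0.17

Fold change = 2^(-2.59) = 0.166
That is, STAT12 drops to 16.6% of the uninfected level.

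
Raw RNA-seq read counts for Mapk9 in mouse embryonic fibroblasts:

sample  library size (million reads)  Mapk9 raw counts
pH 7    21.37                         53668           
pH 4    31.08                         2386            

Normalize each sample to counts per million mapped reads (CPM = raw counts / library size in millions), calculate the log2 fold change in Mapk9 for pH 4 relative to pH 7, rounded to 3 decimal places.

CPM(pH 7) = 53668 / 21.37 = 2511.3711
CPM(pH 4) = 2386 / 31.08 = 76.7696
Fold change = 76.7696 / 2511.3711 = 0.03057
log2(0.03057) = -5.0318

-5.032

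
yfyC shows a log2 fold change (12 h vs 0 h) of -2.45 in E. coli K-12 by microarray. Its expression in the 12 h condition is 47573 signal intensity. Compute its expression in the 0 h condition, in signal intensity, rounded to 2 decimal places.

259946.53

Fold change = 2^(-2.45) = 0.1830
0 h expression = 47573 / 0.1830 = 259946.53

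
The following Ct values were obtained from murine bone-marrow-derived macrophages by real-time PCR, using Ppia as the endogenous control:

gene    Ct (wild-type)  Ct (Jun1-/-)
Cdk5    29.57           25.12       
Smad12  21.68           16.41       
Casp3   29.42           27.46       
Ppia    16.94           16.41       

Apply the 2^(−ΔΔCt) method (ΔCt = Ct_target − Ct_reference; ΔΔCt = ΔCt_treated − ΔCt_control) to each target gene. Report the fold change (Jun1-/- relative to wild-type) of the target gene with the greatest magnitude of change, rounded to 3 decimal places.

Cdk5: ΔΔCt = (25.12−16.41) − (29.57−16.94) = 8.71 − 12.63 = -3.92; fold change = 2^3.92 = 15.137
Smad12: ΔΔCt = (16.41−16.41) − (21.68−16.94) = 0.00 − 4.74 = -4.74; fold change = 2^4.74 = 26.723
Casp3: ΔΔCt = (27.46−16.41) − (29.42−16.94) = 11.05 − 12.48 = -1.43; fold change = 2^1.43 = 2.694
Smad12 has the largest |ΔΔCt| = 4.74.

26.723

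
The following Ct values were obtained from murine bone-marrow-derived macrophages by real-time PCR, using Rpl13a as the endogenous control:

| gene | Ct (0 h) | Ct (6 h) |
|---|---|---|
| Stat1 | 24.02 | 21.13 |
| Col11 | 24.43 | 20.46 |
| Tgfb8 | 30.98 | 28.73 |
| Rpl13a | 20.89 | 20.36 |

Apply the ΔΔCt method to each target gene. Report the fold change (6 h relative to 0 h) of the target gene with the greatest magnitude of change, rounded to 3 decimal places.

Stat1: ΔΔCt = (21.13−20.36) − (24.02−20.89) = 0.77 − 3.13 = -2.36; fold change = 2^2.36 = 5.134
Col11: ΔΔCt = (20.46−20.36) − (24.43−20.89) = 0.10 − 3.54 = -3.44; fold change = 2^3.44 = 10.853
Tgfb8: ΔΔCt = (28.73−20.36) − (30.98−20.89) = 8.37 − 10.09 = -1.72; fold change = 2^1.72 = 3.294
Col11 has the largest |ΔΔCt| = 3.44.

10.853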